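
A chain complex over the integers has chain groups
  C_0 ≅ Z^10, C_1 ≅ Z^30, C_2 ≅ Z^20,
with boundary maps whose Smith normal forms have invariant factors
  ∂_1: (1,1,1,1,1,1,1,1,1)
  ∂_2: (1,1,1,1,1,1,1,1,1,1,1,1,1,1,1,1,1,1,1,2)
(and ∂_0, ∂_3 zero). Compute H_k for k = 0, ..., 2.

H_0: b_0 = 10 − 0 − 9 = 1; torsion from ∂_1 factors > 1: none. So H_0 = Z.
H_1: b_1 = 30 − 9 − 20 = 1; torsion from ∂_2 factors > 1: [2]. So H_1 = Z ⊕ Z/2.
H_2: b_2 = 20 − 20 − 0 = 0; torsion from ∂_3 factors > 1: none. So H_2 = 0.

H_0 = Z,  H_1 = Z ⊕ Z/2,  H_2 = 0.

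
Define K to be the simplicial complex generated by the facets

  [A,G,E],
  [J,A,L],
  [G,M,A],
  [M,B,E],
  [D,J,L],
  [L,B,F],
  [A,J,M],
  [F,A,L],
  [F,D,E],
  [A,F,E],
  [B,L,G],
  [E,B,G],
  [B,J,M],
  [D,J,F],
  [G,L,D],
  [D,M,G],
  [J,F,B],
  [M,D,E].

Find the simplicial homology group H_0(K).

H_0 ≅ Z.

K has 9 vertices, 27 edges, 18 triangles.
rank ∂_0 = 0, rank ∂_1 = 8 ⇒ b_0 = 9 − 0 − 8 = 1; all invariant factors of ∂_1 are 1 so no torsion. So H_0 = Z.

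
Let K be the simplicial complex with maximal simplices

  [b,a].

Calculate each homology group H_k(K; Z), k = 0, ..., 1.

K has 2 vertices, 1 edge.
rank ∂_0 = 0, rank ∂_1 = 1 ⇒ b_0 = 2 − 0 − 1 = 1; all invariant factors of ∂_1 are 1 so no torsion. So H_0 ≅ Z.
rank ∂_1 = 1, rank ∂_2 = 0 ⇒ b_1 = 1 − 1 − 0 = 0. So H_1 ≅ 0.

H_0 = Z,  H_1 = 0.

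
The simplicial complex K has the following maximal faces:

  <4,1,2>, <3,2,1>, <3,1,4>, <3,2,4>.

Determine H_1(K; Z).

Fix the vertex order 1 < 2 < 3 < 4 and write every simplex with vertices in increasing order. Then dim K = 2 and the simplices of K are:

  0-simplices (4): [1], [2], [3], [4]
  1-simplices (6): [1,2], [1,3], [1,4], [2,3], [2,4], [3,4]
  2-simplices (4): [1,2,3], [1,2,4], [1,3,4], [2,3,4]

Hence C_0 ≅ Z^4, C_1 ≅ Z^6, C_2 ≅ Z^4.

∂_1: C_1 → C_0 sends each edge [p,q] (with p < q) to q − p. For instance
  ∂[1,3] = [3] − [1].
The 4×6 boundary matrix has rank 3 and Smith normal form diag(1,1,1).

∂_2: C_2 → C_1 maps a triangle to the signed sum of its edges. For instance
  ∂[1,2,3] = [2,3] − [1,3] + [1,2],
  ∂[2,3,4] = [3,4] − [2,4] + [2,3].
This gives a 6×4 integer matrix of rank 3; reducing to Smith normal form yields diagonal entries (1,1,1).

Reading off H_k = ker ∂_k / im ∂_{k+1}:

  H_1: rank ker ∂_1 − rank ∂_2 = (6 − 3) − 3 = 0, and the invariant factors of ∂_2 are all 1, so H_1 ≅ 0.

H_1 = 0.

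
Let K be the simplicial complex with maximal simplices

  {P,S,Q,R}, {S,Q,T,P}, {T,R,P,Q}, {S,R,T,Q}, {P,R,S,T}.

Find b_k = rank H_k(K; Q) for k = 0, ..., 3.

Order the vertices as P < Q < R < S < T. Listing each simplex with vertices in this order, K has dimension 3 with simplices:

  0-simplices (5): P, Q, R, S, T
  1-simplices (10): PQ, PR, PS, PT, QR, QS, QT, RS, RT, ST
  2-simplices (10): PQR, PQS, PQT, PRS, PRT, PST, QRS, QRT, QST, RST
  3-simplices (5): PQRS, PQRT, PQST, PRST, QRST

Hence C_0 ≅ Z^5, C_1 ≅ Z^10, C_2 ≅ Z^10, C_3 ≅ Z^5.

∂_1: C_1 → C_0 is given by ∂[p,q] = [q] − [p]. For instance
  ∂RT = T − R.
This gives a 5×10 integer matrix of rank 4; reducing to Smith normal form yields diagonal entries (1,1,1,1).

The boundary map ∂_2: C_2 → C_1 acts by ∂[p,q,r] = [q,r] − [p,r] + [p,q]. For instance
  ∂PQS = QS − PS + PQ,
  ∂QRS = RS − QS + QR.
This gives a 10×10 integer matrix of rank 6; reducing to Smith normal form yields diagonal entries (1,1,1,1,1,1).

The boundary map ∂_3: C_3 → C_2 sends each 3-simplex σ to the alternating sum Σ_i (−1)^i (σ with its i-th vertex removed). For instance
  ∂PQST = QST − PST + PQT − PQS,
  ∂QRST = RST − QST + QRT − QRS.
The resulting 10×5 matrix has rank 4, and its Smith normal form has invariant factors (1,1,1,1).

Reading off H_k = ker ∂_k / im ∂_{k+1}:

  H_0: rank C_0 − rank ∂_1 = 5 − 4 = 1, and the invariant factors of ∂_1 are all 1, so H_0 ≅ Z.
  H_1: rank ker ∂_1 − rank ∂_2 = (10 − 4) − 6 = 0, and the invariant factors of ∂_2 are all 1, so H_1 ≅ 0.
  H_2: rank ker ∂_2 − rank ∂_3 = (10 − 6) − 4 = 0, and the invariant factors of ∂_3 are all 1, so H_2 ≅ 0.
  H_3: rank ker ∂_3 − rank ∂_4 = (5 − 4) − 0 = 1, and there is no ∂_4, so H_3 ≅ Z.

Hence the Betti numbers are b_0 = 1, b_1 = 0, b_2 = 0, b_3 = 1.

b_0 = 1, b_1 = 0, b_2 = 0, b_3 = 1.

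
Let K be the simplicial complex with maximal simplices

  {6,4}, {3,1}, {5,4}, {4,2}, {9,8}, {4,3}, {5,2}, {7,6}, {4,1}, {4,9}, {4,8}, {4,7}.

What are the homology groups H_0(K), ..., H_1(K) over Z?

We work with the vertex ordering 1 < 2 < 3 < 4 < 5 < 6 < 7 < 8 < 9. The simplices of K, each written with vertices in increasing order, are:

  0-simplices (9): [1], [2], [3], [4], [5], [6], [7], [8], [9]
  1-simplices (12): [1,3], [1,4], [2,4], [2,5], [3,4], [4,5], [4,6], [4,7], [4,8], [4,9], [6,7], [8,9]

so the chain groups are C_0 ≅ Z^9, C_1 ≅ Z^12.

The boundary map ∂_1: C_1 → C_0 is given by ∂[p,q] = [q] − [p].
This gives a 9×12 integer matrix of rank 8; reducing to Smith normal form yields diagonal entries (1,1,1,1,1,1,1,1).

Now H_k = ker ∂_k / im ∂_{k+1}, so:

  H_0: rank C_0 − rank ∂_1 = 9 − 8 = 1, and the invariant factors of ∂_1 are all 1, so H_0 = Z.
  H_1: rank ker ∂_1 − rank ∂_2 = (12 − 8) − 0 = 4, and there is no ∂_2, so H_1 = Z^4.

As a check, the Euler characteristic is 9 − 12 = -3, which agrees with 1 − 4 = -3.

H_0 = Z,  H_1 = Z^4.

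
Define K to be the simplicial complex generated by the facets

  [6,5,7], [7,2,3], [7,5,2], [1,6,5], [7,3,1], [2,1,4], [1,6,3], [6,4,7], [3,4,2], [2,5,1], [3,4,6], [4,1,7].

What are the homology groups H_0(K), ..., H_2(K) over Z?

Fix the vertex order 1 < 2 < 3 < 4 < 5 < 6 < 7 and write every simplex with vertices in increasing order. Then dim K = 2 and the simplices of K are:

  0-simplices (7): [1], [2], [3], [4], [5], [6], [7]
  1-simplices (18): [1,2], [1,3], [1,4], [1,5], [1,6], [1,7], [2,3], [2,4], [2,5], [2,7], [3,4], [3,6], [3,7], [4,6], [4,7], [5,6], [5,7], [6,7]
  2-simplices (12): [1,2,4], [1,2,5], [1,3,6], [1,3,7], [1,4,7], [1,5,6], [2,3,4], [2,3,7], [2,5,7], [3,4,6], [4,6,7], [5,6,7]

Hence C_0 ≅ Z^7, C_1 ≅ Z^18, C_2 ≅ Z^12.

Boundary ∂_1: C_1 → C_0 sends each edge [p,q] (with p < q) to q − p. For instance
  ∂[2,7] = [7] − [2].
As a 7×18 matrix over Z this has rank 6, with invariant factors (1,1,1,1,1,1).

The boundary map ∂_2: C_2 → C_1 sends each 2-simplex [p,q,r] to [q,r] − [p,r] + [p,q]. For instance
  ∂[1,3,6] = [3,6] − [1,6] + [1,3],
  ∂[1,2,5] = [2,5] − [1,5] + [1,2].
This gives a 18×12 integer matrix of rank 12; reducing to Smith normal form yields diagonal entries (1,1,1,1,1,1,1,1,1,1,1,2).

Reading off H_k = ker ∂_k / im ∂_{k+1}:

  H_0: rank C_0 − rank ∂_1 = 7 − 6 = 1, and the invariant factors of ∂_1 are all 1, so H_0 ≅ Z.
  H_1: rank ker ∂_1 − rank ∂_2 = (18 − 6) − 12 = 0, and ∂_2 has invariant factor 2 > 1, so H_1 ≅ Z/2.
  H_2: rank ker ∂_2 − rank ∂_3 = (12 − 12) − 0 = 0, and there is no ∂_3, so H_2 ≅ 0.

As a check, the Euler characteristic is 7 − 18 + 12 = 1, which agrees with 1 − 0 + 0 = 1.

H_0 ≅ Z,  H_1 ≅ Z/2,  H_2 = 0.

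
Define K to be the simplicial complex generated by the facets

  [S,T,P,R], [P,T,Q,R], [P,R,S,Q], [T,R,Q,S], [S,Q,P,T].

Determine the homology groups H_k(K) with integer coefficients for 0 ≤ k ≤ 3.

Order the vertices as P < Q < R < S < T. Listing each simplex with vertices in this order, K has dimension 3 with simplices:

  0-simplices (5): P, Q, R, S, T
  1-simplices (10): PQ, PR, PS, PT, QR, QS, QT, RS, RT, ST
  2-simplices (10): PQR, PQS, PQT, PRS, PRT, PST, QRS, QRT, QST, RST
  3-simplices (5): PQRS, PQRT, PQST, PRST, QRST

so the chain groups are C_0 ≅ Z^5, C_1 ≅ Z^10, C_2 ≅ Z^10, C_3 ≅ Z^5.

The boundary map ∂_1: C_1 → C_0 sends each edge [p,q] (with p < q) to q − p. For instance
  ∂RT = T − R.
The resulting 5×10 matrix has rank 4, and its Smith normal form has invariant factors (1,1,1,1).

∂_2: C_2 → C_1 sends each 2-simplex [p,q,r] to [q,r] − [p,r] + [p,q]. For instance
  ∂PRS = RS − PS + PR,
  ∂PQR = QR − PR + PQ.
This gives a 10×10 integer matrix of rank 6; reducing to Smith normal form yields diagonal entries (1,1,1,1,1,1).

Boundary ∂_3: C_3 → C_2 sends each 3-simplex σ to the alternating sum Σ_i (−1)^i (σ with its i-th vertex removed). For instance
  ∂PQRT = QRT − PRT + PQT − PQR,
  ∂PRST = RST − PST + PRT − PRS.
As a 10×5 matrix over Z this has rank 4, with invariant factors (1,1,1,1).

Reading off H_k = ker ∂_k / im ∂_{k+1}:

  H_0: rank C_0 − rank ∂_1 = 5 − 4 = 1, and the invariant factors of ∂_1 are all 1, so H_0 ≅ Z.
  H_1: rank ker ∂_1 − rank ∂_2 = (10 − 4) − 6 = 0, and the invariant factors of ∂_2 are all 1, so H_1 ≅ 0.
  H_2: rank ker ∂_2 − rank ∂_3 = (10 − 6) − 4 = 0, and the invariant factors of ∂_3 are all 1, so H_2 ≅ 0.
  H_3: rank ker ∂_3 − rank ∂_4 = (5 − 4) − 0 = 1, and there is no ∂_4, so H_3 ≅ Z.

H_0 ≅ Z,  H_1 = 0,  H_2 = 0,  H_3 ≅ Z.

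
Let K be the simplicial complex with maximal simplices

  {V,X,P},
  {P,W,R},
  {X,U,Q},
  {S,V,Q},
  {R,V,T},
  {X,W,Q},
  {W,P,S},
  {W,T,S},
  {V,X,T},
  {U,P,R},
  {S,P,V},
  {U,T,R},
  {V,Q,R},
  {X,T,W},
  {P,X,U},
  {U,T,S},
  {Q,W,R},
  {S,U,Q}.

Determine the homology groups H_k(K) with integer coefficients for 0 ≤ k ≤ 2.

H_0 = Z,  H_1 = Z^2,  H_2 = Z.

Order the vertices as P < Q < R < S < T < U < V < W < X. Listing each simplex with vertices in this order, K has dimension 2 with simplices:

  0-simplices (9): P, Q, R, S, T, U, V, W, X
  1-simplices (27): PR, PS, PU, PV, PW, PX, QR, QS, QU, QV, QW, QX, RT, RU, RV, RW, ST, SU, SV, SW, TU, TV, TW, TX, UX, VX, WX
  2-simplices (18): PRU, PRW, PSV, PSW, PUX, PVX, QRV, QRW, QSU, QSV, QUX, QWX, RTU, RTV, STU, STW, TVX, TWX

Hence C_0 ≅ Z^9, C_1 ≅ Z^27, C_2 ≅ Z^18.

Boundary ∂_1: C_1 → C_0 is given by ∂[p,q] = [q] − [p].
The 9×27 boundary matrix has rank 8 and Smith normal form diag(1,1,1,1,1,1,1,1).

∂_2: C_2 → C_1 acts by ∂[p,q,r] = [q,r] − [p,r] + [p,q]. For instance
  ∂QWX = WX − QX + QW,
  ∂QSV = SV − QV + QS.
The 27×18 boundary matrix has rank 17 and Smith normal form diag(1,1,1,1,1,1,1,1,1,1,1,1,1,1,1,1,1).

Now H_k = ker ∂_k / im ∂_{k+1}, so:

  H_0: rank C_0 − rank ∂_1 = 9 − 8 = 1, and the invariant factors of ∂_1 are all 1, so H_0 = Z.
  H_1: rank ker ∂_1 − rank ∂_2 = (27 − 8) − 17 = 2, and the invariant factors of ∂_2 are all 1, so H_1 = Z^2.
  H_2: rank ker ∂_2 − rank ∂_3 = (18 − 17) − 0 = 1, and there is no ∂_3, so H_2 = Z.

(K is a triangulation of the torus T^2.)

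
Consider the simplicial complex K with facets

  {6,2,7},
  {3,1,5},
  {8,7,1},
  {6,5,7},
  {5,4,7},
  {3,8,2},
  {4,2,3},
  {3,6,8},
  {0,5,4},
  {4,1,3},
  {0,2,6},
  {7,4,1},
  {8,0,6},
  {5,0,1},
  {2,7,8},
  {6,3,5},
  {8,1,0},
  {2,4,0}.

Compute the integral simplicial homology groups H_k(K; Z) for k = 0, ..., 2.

H_0 ≅ Z,  H_1 ≅ Z × Z/2,  H_2 = 0.

We work with the vertex ordering 0 < 1 < 2 < 3 < 4 < 5 < 6 < 7 < 8. The simplices of K, each written with vertices in increasing order, are:

  0-simplices (9): [0], [1], [2], [3], [4], [5], [6], [7], [8]
  1-simplices (27): (27 of them)
  2-simplices (18): [0,1,5], [0,1,8], [0,2,4], [0,2,6], [0,4,5], [0,6,8], [1,3,4], [1,3,5], [1,4,7], [1,7,8], [2,3,4], [2,3,8], [2,6,7], [2,7,8], [3,5,6], [3,6,8], [4,5,7], [5,6,7]

Hence C_0 ≅ Z^9, C_1 ≅ Z^27, C_2 ≅ Z^18.

The boundary map ∂_1: C_1 → C_0 is given by ∂[p,q] = [q] − [p]. For instance
  ∂[1,8] = [8] − [1].
As a 9×27 matrix over Z this has rank 8, with invariant factors (1,1,1,1,1,1,1,1).

The boundary map ∂_2: C_2 → C_1 sends each 2-simplex [p,q,r] to [q,r] − [p,r] + [p,q]. For instance
  ∂[2,6,7] = [6,7] − [2,7] + [2,6],
  ∂[2,3,4] = [3,4] − [2,4] + [2,3].
The 27×18 boundary matrix has rank 18 and Smith normal form diag(1,1,1,1,1,1,1,1,1,1,1,1,1,1,1,1,1,2).

Reading off H_k = ker ∂_k / im ∂_{k+1}:

  H_0: rank C_0 − rank ∂_1 = 9 − 8 = 1, and the invariant factors of ∂_1 are all 1, so H_0 ≅ Z.
  H_1: rank ker ∂_1 − rank ∂_2 = (27 − 8) − 18 = 1, and ∂_2 has invariant factor 2 > 1, so H_1 ≅ Z × Z/2.
  H_2: rank ker ∂_2 − rank ∂_3 = (18 − 18) − 0 = 0, and there is no ∂_3, so H_2 ≅ 0.

(K is a triangulation of the Klein bottle.)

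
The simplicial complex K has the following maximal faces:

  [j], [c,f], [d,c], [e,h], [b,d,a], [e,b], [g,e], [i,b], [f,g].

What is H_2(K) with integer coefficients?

We work with the vertex ordering a < b < c < d < e < f < g < h < i < j. The simplices of K, each written with vertices in increasing order, are:

  0-simplices (10): a, b, c, d, e, f, g, h, i, j
  1-simplices (10): ab, ad, bd, be, bi, cd, cf, eg, eh, fg
  2-simplices (1): abd

giving chain groups C_0 ≅ Z^10, C_1 ≅ Z^10, C_2 ≅ Z^1.

The boundary map ∂_1: C_1 → C_0 is given by ∂[p,q] = [q] − [p]. For instance
  ∂bi = i − b.
As a 10×10 matrix over Z this has rank 8, with invariant factors (1,1,1,1,1,1,1,1).

Boundary ∂_2: C_2 → C_1 maps a triangle to the signed sum of its edges. For instance
  ∂abd = bd − ad + ab.
The 10×1 boundary matrix has rank 1 and Smith normal form diag(1).

From H_k ≅ ker(∂_k) / im(∂_{k+1}) we obtain:

  H_2: rank ker ∂_2 − rank ∂_3 = (1 − 1) − 0 = 0, and there is no ∂_3, so H_2 ≅ 0.

H_2 ≅ 0.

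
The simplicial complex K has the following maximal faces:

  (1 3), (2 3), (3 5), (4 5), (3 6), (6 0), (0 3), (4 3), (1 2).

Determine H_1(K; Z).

H_1 ≅ Z^3.

Fix the vertex order 0 < 1 < 2 < 3 < 4 < 5 < 6 and write every simplex with vertices in increasing order. Then dim K = 1 and the simplices of K are:

  0-simplices (7): [0], [1], [2], [3], [4], [5], [6]
  1-simplices (9): [0,3], [0,6], [1,2], [1,3], [2,3], [3,4], [3,5], [3,6], [4,5]

giving chain groups C_0 ≅ Z^7, C_1 ≅ Z^9.

∂_1: C_1 → C_0 maps an edge to its endpoints' difference, ∂[p,q] = q − p. For instance
  ∂[0,3] = [3] − [0].
The resulting 7×9 matrix has rank 6, and its Smith normal form has invariant factors (1,1,1,1,1,1).

Now H_k = ker ∂_k / im ∂_{k+1}, so:

  H_1: rank ker ∂_1 − rank ∂_2 = (9 − 6) − 0 = 3, and there is no ∂_2, so H_1 = Z^3.

(K is a triangulation of a wedge of 3 circles.)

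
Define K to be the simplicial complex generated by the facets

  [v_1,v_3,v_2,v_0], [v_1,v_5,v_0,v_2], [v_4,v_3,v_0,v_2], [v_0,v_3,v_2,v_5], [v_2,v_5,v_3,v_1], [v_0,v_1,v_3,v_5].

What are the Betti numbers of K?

K has 6 vertices, 13 edges, 13 triangles, 6 3-simplices.
rank ∂_0 = 0, rank ∂_1 = 5 ⇒ b_0 = 6 − 0 − 5 = 1; all invariant factors of ∂_1 are 1 so no torsion. So H_0 = Z.
rank ∂_1 = 5, rank ∂_2 = 8 ⇒ b_1 = 13 − 5 − 8 = 0; all invariant factors of ∂_2 are 1 so no torsion. So H_1 = 0.
rank ∂_2 = 8, rank ∂_3 = 5 ⇒ b_2 = 13 − 8 − 5 = 0; all invariant factors of ∂_3 are 1 so no torsion. So H_2 = 0.
rank ∂_3 = 5, rank ∂_4 = 0 ⇒ b_3 = 6 − 5 − 0 = 1. So H_3 = Z.

b_0 = 1, b_1 = 0, b_2 = 0, b_3 = 1.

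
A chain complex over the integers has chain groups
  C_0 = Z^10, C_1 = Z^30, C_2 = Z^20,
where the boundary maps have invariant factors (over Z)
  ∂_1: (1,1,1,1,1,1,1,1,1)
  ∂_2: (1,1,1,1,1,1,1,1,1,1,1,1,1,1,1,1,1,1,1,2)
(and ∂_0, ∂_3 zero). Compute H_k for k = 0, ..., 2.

H_0: b_0 = 10 − 0 − 9 = 1; torsion from ∂_1 factors > 1: none. So H_0 = Z.
H_1: b_1 = 30 − 9 − 20 = 1; torsion from ∂_2 factors > 1: [2]. So H_1 = Z × Z/2.
H_2: b_2 = 20 − 20 − 0 = 0; torsion from ∂_3 factors > 1: none. So H_2 = 0.

H_0 = Z,  H_1 = Z × Z/2,  H_2 = 0.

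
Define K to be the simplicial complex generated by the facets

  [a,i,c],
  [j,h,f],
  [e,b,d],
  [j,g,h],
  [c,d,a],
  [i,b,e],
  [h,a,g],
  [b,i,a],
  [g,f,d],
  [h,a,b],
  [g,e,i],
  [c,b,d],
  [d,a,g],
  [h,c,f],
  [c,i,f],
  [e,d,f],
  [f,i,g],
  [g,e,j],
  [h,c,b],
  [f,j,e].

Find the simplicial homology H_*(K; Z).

K has 10 vertices, 30 edges, 20 triangles.
rank ∂_0 = 0, rank ∂_1 = 9 ⇒ b_0 = 10 − 0 − 9 = 1; all invariant factors of ∂_1 are 1 so no torsion. So H_0 ≅ Z.
rank ∂_1 = 9, rank ∂_2 = 20 ⇒ b_1 = 30 − 9 − 20 = 1; ∂_2 has invariant factor(s) [2] giving torsion. So H_1 ≅ Z ⊕ Z/2Z.
rank ∂_2 = 20, rank ∂_3 = 0 ⇒ b_2 = 20 − 20 − 0 = 0. So H_2 ≅ 0.

H_0 ≅ Z,  H_1 ≅ Z ⊕ Z/2Z,  H_2 = 0.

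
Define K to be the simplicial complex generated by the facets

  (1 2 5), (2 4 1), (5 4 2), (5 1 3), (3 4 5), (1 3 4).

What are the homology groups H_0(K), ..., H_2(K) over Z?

H_0 = Z,  H_1 = 0,  H_2 = Z.

Fix the vertex order 1 < 2 < 3 < 4 < 5 and write every simplex with vertices in increasing order. Then dim K = 2 and the simplices of K are:

  0-simplices (5): [1], [2], [3], [4], [5]
  1-simplices (9): [1,2], [1,3], [1,4], [1,5], [2,4], [2,5], [3,4], [3,5], [4,5]
  2-simplices (6): [1,2,4], [1,2,5], [1,3,4], [1,3,5], [2,4,5], [3,4,5]

Hence C_0 ≅ Z^5, C_1 ≅ Z^9, C_2 ≅ Z^6.

∂_1: C_1 → C_0 is given by ∂[p,q] = [q] − [p].
As a 5×9 matrix over Z this has rank 4, with invariant factors (1,1,1,1).

Boundary ∂_2: C_2 → C_1 sends each 2-simplex [p,q,r] to [q,r] − [p,r] + [p,q]. For instance
  ∂[2,4,5] = [4,5] − [2,5] + [2,4],
  ∂[3,4,5] = [4,5] − [3,5] + [3,4].
As a 9×6 matrix over Z this has rank 5, with invariant factors (1,1,1,1,1).

Now H_k = ker ∂_k / im ∂_{k+1}, so:

  H_0: rank C_0 − rank ∂_1 = 5 − 4 = 1, and the invariant factors of ∂_1 are all 1, so H_0 ≅ Z.
  H_1: rank ker ∂_1 − rank ∂_2 = (9 − 4) − 5 = 0, and the invariant factors of ∂_2 are all 1, so H_1 ≅ 0.
  H_2: rank ker ∂_2 − rank ∂_3 = (6 − 5) − 0 = 1, and there is no ∂_3, so H_2 ≅ Z.

As a check, the Euler characteristic is 5 − 9 + 6 = 2, which agrees with 1 − 0 + 1 = 2.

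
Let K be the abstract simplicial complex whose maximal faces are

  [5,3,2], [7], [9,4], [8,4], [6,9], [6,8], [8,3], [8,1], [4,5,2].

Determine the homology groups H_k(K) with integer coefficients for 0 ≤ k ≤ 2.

H_0 ≅ Z^2,  H_1 ≅ Z^2,  H_2 = 0.

We work with the vertex ordering 1 < 2 < 3 < 4 < 5 < 6 < 7 < 8 < 9. The simplices of K, each written with vertices in increasing order, are:

  0-simplices (9): [1], [2], [3], [4], [5], [6], [7], [8], [9]
  1-simplices (11): [1,8], [2,3], [2,4], [2,5], [3,5], [3,8], [4,5], [4,8], [4,9], [6,8], [6,9]
  2-simplices (2): [2,3,5], [2,4,5]

so the chain groups are C_0 ≅ Z^9, C_1 ≅ Z^11, C_2 ≅ Z^2.

The boundary map ∂_1: C_1 → C_0 is given by ∂[p,q] = [q] − [p].
This gives a 9×11 integer matrix of rank 7; reducing to Smith normal form yields diagonal entries (1,1,1,1,1,1,1).

∂_2: C_2 → C_1 sends each 2-simplex [p,q,r] to [q,r] − [p,r] + [p,q]. For instance
  ∂[2,4,5] = [4,5] − [2,5] + [2,4],
  ∂[2,3,5] = [3,5] − [2,5] + [2,3].
The resulting 11×2 matrix has rank 2, and its Smith normal form has invariant factors (1,1).

Computing H_k = (kernel of ∂_k) / (image of ∂_{k+1}):

  H_0: rank C_0 − rank ∂_1 = 9 − 7 = 2, and the invariant factors of ∂_1 are all 1, so H_0 ≅ Z^2.
  H_1: rank ker ∂_1 − rank ∂_2 = (11 − 7) − 2 = 2, and the invariant factors of ∂_2 are all 1, so H_1 ≅ Z^2.
  H_2: rank ker ∂_2 − rank ∂_3 = (2 − 2) − 0 = 0, and there is no ∂_3, so H_2 ≅ 0.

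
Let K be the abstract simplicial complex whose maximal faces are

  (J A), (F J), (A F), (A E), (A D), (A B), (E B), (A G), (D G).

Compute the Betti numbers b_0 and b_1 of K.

Take the total order A < B < D < E < F < G < J on the vertex set. Then K (dimension 1) consists of the simplices:

  0-simplices (7): A, B, D, E, F, G, J
  1-simplices (9): AB, AD, AE, AF, AG, AJ, BE, DG, FJ

Hence C_0 ≅ Z^7, C_1 ≅ Z^9.

Boundary ∂_1: C_1 → C_0 maps an edge to its endpoints' difference, ∂[p,q] = q − p. For instance
  ∂BE = E − B.
The 7×9 boundary matrix has rank 6 and Smith normal form diag(1,1,1,1,1,1).

Now H_k = ker ∂_k / im ∂_{k+1}, so:

  H_0: rank C_0 − rank ∂_1 = 7 − 6 = 1, and the invariant factors of ∂_1 are all 1, so H_0 ≅ Z.
  H_1: rank ker ∂_1 − rank ∂_2 = (9 − 6) − 0 = 3, and there is no ∂_2, so H_1 ≅ Z^3.

Hence the Betti numbers are b_0 = 1, b_1 = 3.

b_0 = 1, b_1 = 3.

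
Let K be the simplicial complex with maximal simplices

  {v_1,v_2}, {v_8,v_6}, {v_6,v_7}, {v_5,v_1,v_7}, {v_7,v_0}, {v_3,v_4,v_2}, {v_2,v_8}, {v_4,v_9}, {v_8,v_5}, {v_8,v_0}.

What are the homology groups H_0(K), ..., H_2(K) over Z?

K has 10 vertices, 14 edges, 2 triangles.
rank ∂_0 = 0, rank ∂_1 = 9 ⇒ b_0 = 10 − 0 − 9 = 1; all invariant factors of ∂_1 are 1 so no torsion. So H_0 ≅ Z.
rank ∂_1 = 9, rank ∂_2 = 2 ⇒ b_1 = 14 − 9 − 2 = 3; all invariant factors of ∂_2 are 1 so no torsion. So H_1 ≅ Z^3.
rank ∂_2 = 2, rank ∂_3 = 0 ⇒ b_2 = 2 − 2 − 0 = 0. So H_2 ≅ 0.

H_0 = Z,  H_1 = Z^3,  H_2 = 0.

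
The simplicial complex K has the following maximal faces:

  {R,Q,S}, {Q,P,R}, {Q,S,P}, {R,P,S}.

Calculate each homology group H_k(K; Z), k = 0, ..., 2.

Fix the vertex order P < Q < R < S and write every simplex with vertices in increasing order. Then dim K = 2 and the simplices of K are:

  0-simplices (4): P, Q, R, S
  1-simplices (6): PQ, PR, PS, QR, QS, RS
  2-simplices (4): PQR, PQS, PRS, QRS

Hence C_0 ≅ Z^4, C_1 ≅ Z^6, C_2 ≅ Z^4.

Boundary ∂_1: C_1 → C_0 is given by ∂[p,q] = [q] − [p]. For instance
  ∂PQ = Q − P.
The 4×6 boundary matrix has rank 3 and Smith normal form diag(1,1,1).

The boundary map ∂_2: C_2 → C_1 sends each 2-simplex [p,q,r] to [q,r] − [p,r] + [p,q]. For instance
  ∂PQS = QS − PS + PQ,
  ∂PRS = RS − PS + PR.
As a 6×4 matrix over Z this has rank 3, with invariant factors (1,1,1).

Computing H_k = (kernel of ∂_k) / (image of ∂_{k+1}):

  H_0: rank C_0 − rank ∂_1 = 4 − 3 = 1, and the invariant factors of ∂_1 are all 1, so H_0 = Z.
  H_1: rank ker ∂_1 − rank ∂_2 = (6 − 3) − 3 = 0, and the invariant factors of ∂_2 are all 1, so H_1 = 0.
  H_2: rank ker ∂_2 − rank ∂_3 = (4 − 3) − 0 = 1, and there is no ∂_3, so H_2 = Z.

H_0 = Z,  H_1 = 0,  H_2 = Z.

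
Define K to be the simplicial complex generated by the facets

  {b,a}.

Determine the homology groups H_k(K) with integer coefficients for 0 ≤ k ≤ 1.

Take the total order a < b on the vertex set. Then K (dimension 1) consists of the simplices:

  0-simplices (2): a, b
  1-simplices (1): ab

Hence C_0 ≅ Z^2, C_1 ≅ Z^1.

∂_1: C_1 → C_0 sends each edge [p,q] (with p < q) to q − p. For instance
  ∂ab = b − a.
As a 2×1 matrix over Z this has rank 1, with invariant factors (1).

Computing H_k = (kernel of ∂_k) / (image of ∂_{k+1}):

  H_0: rank C_0 − rank ∂_1 = 2 − 1 = 1, and the invariant factors of ∂_1 are all 1, so H_0 ≅ Z.
  H_1: rank ker ∂_1 − rank ∂_2 = (1 − 1) − 0 = 0, and there is no ∂_2, so H_1 ≅ 0.

As a check, the Euler characteristic is 2 − 1 = 1, which agrees with 1 − 0 = 1.
(K is a triangulation of the 1-simplex.)

H_0 ≅ Z,  H_1 = 0.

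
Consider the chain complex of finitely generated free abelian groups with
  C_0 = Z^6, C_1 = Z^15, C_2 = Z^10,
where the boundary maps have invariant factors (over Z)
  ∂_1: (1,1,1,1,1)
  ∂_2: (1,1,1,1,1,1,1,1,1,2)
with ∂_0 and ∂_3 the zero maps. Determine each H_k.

H_0 ≅ Z,  H_1 ≅ Z/2Z,  H_2 = 0.

H_0: b_0 = 6 − 0 − 5 = 1; torsion from ∂_1 factors > 1: none. So H_0 ≅ Z.
H_1: b_1 = 15 − 5 − 10 = 0; torsion from ∂_2 factors > 1: [2]. So H_1 ≅ Z/2Z.
H_2: b_2 = 10 − 10 − 0 = 0; torsion from ∂_3 factors > 1: none. So H_2 ≅ 0.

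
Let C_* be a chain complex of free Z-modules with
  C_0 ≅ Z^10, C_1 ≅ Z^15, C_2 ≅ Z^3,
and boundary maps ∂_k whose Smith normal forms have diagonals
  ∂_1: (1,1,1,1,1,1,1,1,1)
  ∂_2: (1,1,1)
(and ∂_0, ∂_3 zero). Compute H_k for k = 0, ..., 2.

H_0: b_0 = 10 − 0 − 9 = 1; torsion from ∂_1 factors > 1: none. So H_0 = Z.
H_1: b_1 = 15 − 9 − 3 = 3; torsion from ∂_2 factors > 1: none. So H_1 = Z^3.
H_2: b_2 = 3 − 3 − 0 = 0; torsion from ∂_3 factors > 1: none. So H_2 = 0.

H_0 = Z,  H_1 = Z^3,  H_2 = 0.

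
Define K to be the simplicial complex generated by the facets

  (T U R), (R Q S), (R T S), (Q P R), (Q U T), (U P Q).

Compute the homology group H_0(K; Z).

We work with the vertex ordering P < Q < R < S < T < U. The simplices of K, each written with vertices in increasing order, are:

  0-simplices (6): P, Q, R, S, T, U
  1-simplices (12): PQ, PR, PU, QR, QS, QT, QU, RS, RT, RU, ST, TU
  2-simplices (6): PQR, PQU, QRS, QTU, RST, RTU

giving chain groups C_0 ≅ Z^6, C_1 ≅ Z^12, C_2 ≅ Z^6.

∂_1: C_1 → C_0 maps an edge to its endpoints' difference, ∂[p,q] = q − p.
The resulting 6×12 matrix has rank 5, and its Smith normal form has invariant factors (1,1,1,1,1).

Boundary ∂_2: C_2 → C_1 sends each 2-simplex [p,q,r] to [q,r] − [p,r] + [p,q]. For instance
  ∂RTU = TU − RU + RT,
  ∂QTU = TU − QU + QT.
This gives a 12×6 integer matrix of rank 6; reducing to Smith normal form yields diagonal entries (1,1,1,1,1,1).

Reading off H_k = ker ∂_k / im ∂_{k+1}:

  H_0: rank C_0 − rank ∂_1 = 6 − 5 = 1, and the invariant factors of ∂_1 are all 1, so H_0 = Z.

H_0 ≅ Z.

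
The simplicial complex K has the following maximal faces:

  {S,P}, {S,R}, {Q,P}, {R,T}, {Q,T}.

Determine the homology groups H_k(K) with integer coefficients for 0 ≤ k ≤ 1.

Fix the vertex order P < Q < R < S < T and write every simplex with vertices in increasing order. Then dim K = 1 and the simplices of K are:

  0-simplices (5): P, Q, R, S, T
  1-simplices (5): PQ, PS, QT, RS, RT

Hence C_0 ≅ Z^5, C_1 ≅ Z^5.

Boundary ∂_1: C_1 → C_0 maps an edge to its endpoints' difference, ∂[p,q] = q − p.
The 5×5 boundary matrix has rank 4 and Smith normal form diag(1,1,1,1).

From H_k ≅ ker(∂_k) / im(∂_{k+1}) we obtain:

  H_0: rank C_0 − rank ∂_1 = 5 − 4 = 1, and the invariant factors of ∂_1 are all 1, so H_0 = Z.
  H_1: rank ker ∂_1 − rank ∂_2 = (5 − 4) − 0 = 1, and there is no ∂_2, so H_1 = Z.

As a check, the Euler characteristic is 5 − 5 = 0, which agrees with 1 − 1 = 0.

H_0 = Z,  H_1 = Z.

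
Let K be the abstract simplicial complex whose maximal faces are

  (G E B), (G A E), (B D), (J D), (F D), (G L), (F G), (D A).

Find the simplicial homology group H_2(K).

Take the total order A < B < D < E < F < G < J < L on the vertex set. Then K (dimension 2) consists of the simplices:

  0-simplices (8): A, B, D, E, F, G, J, L
  1-simplices (11): AD, AE, AG, BD, BE, BG, DF, DJ, EG, FG, GL
  2-simplices (2): AEG, BEG

giving chain groups C_0 ≅ Z^8, C_1 ≅ Z^11, C_2 ≅ Z^2.

The boundary map ∂_1: C_1 → C_0 maps an edge to its endpoints' difference, ∂[p,q] = q − p.
The 8×11 boundary matrix has rank 7 and Smith normal form diag(1,1,1,1,1,1,1).

The boundary map ∂_2: C_2 → C_1 maps a triangle to the signed sum of its edges. For instance
  ∂BEG = EG − BG + BE,
  ∂AEG = EG − AG + AE.
This gives a 11×2 integer matrix of rank 2; reducing to Smith normal form yields diagonal entries (1,1).

From H_k ≅ ker(∂_k) / im(∂_{k+1}) we obtain:

  H_2: rank ker ∂_2 − rank ∂_3 = (2 − 2) − 0 = 0, and there is no ∂_3, so H_2 ≅ 0.

H_2 ≅ 0.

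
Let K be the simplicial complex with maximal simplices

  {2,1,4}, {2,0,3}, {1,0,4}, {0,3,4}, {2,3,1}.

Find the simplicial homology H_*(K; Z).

H_0 = Z,  H_1 = Z,  H_2 = 0.

We work with the vertex ordering 0 < 1 < 2 < 3 < 4. The simplices of K, each written with vertices in increasing order, are:

  0-simplices (5): [0], [1], [2], [3], [4]
  1-simplices (10): [0,1], [0,2], [0,3], [0,4], [1,2], [1,3], [1,4], [2,3], [2,4], [3,4]
  2-simplices (5): [0,1,4], [0,2,3], [0,3,4], [1,2,3], [1,2,4]

giving chain groups C_0 ≅ Z^5, C_1 ≅ Z^10, C_2 ≅ Z^5.

Boundary ∂_1: C_1 → C_0 sends each edge [p,q] (with p < q) to q − p.
This gives a 5×10 integer matrix of rank 4; reducing to Smith normal form yields diagonal entries (1,1,1,1).

The boundary map ∂_2: C_2 → C_1 sends each 2-simplex [p,q,r] to [q,r] − [p,r] + [p,q]. For instance
  ∂[0,2,3] = [2,3] − [0,3] + [0,2],
  ∂[0,1,4] = [1,4] − [0,4] + [0,1].
This gives a 10×5 integer matrix of rank 5; reducing to Smith normal form yields diagonal entries (1,1,1,1,1).

Now H_k = ker ∂_k / im ∂_{k+1}, so:

  H_0: rank C_0 − rank ∂_1 = 5 − 4 = 1, and the invariant factors of ∂_1 are all 1, so H_0 = Z.
  H_1: rank ker ∂_1 − rank ∂_2 = (10 − 4) − 5 = 1, and the invariant factors of ∂_2 are all 1, so H_1 = Z.
  H_2: rank ker ∂_2 − rank ∂_3 = (5 − 5) − 0 = 0, and there is no ∂_3, so H_2 = 0.

As a check, the Euler characteristic is 5 − 10 + 5 = 0, which agrees with 1 − 1 + 0 = 0.
(K is a triangulation of the Möbius band.)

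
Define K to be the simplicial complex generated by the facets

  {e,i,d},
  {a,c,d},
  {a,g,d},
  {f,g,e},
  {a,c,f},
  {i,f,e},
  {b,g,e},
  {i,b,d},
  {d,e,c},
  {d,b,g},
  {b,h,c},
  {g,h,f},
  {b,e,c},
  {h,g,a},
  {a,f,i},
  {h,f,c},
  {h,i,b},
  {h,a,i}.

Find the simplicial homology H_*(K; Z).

We work with the vertex ordering a < b < c < d < e < f < g < h < i. The simplices of K, each written with vertices in increasing order, are:

  0-simplices (9): a, b, c, d, e, f, g, h, i
  1-simplices (27): ac, ad, af, ag, ah, ai, bc, bd, be, bg, bh, bi, cd, ce, cf, ch, de, dg, di, ef, eg, ei, fg, fh, fi, gh, hi
  2-simplices (18): acd, acf, adg, afi, agh, ahi, bce, bch, bdg, bdi, beg, bhi, cde, cfh, dei, efg, efi, fgh

so the chain groups are C_0 ≅ Z^9, C_1 ≅ Z^27, C_2 ≅ Z^18.

Boundary ∂_1: C_1 → C_0 maps an edge to its endpoints' difference, ∂[p,q] = q − p. For instance
  ∂bg = g − b.
As a 9×27 matrix over Z this has rank 8, with invariant factors (1,1,1,1,1,1,1,1).

The boundary map ∂_2: C_2 → C_1 acts by ∂[p,q,r] = [q,r] − [p,r] + [p,q]. For instance
  ∂cde = de − ce + cd,
  ∂agh = gh − ah + ag.
The resulting 27×18 matrix has rank 18, and its Smith normal form has invariant factors (1,1,1,1,1,1,1,1,1,1,1,1,1,1,1,1,1,2).

Reading off H_k = ker ∂_k / im ∂_{k+1}:

  H_0: rank C_0 − rank ∂_1 = 9 − 8 = 1, and the invariant factors of ∂_1 are all 1, so H_0 ≅ Z.
  H_1: rank ker ∂_1 − rank ∂_2 = (27 − 8) − 18 = 1, and ∂_2 has invariant factor 2 > 1, so H_1 ≅ Z ⊕ Z_2.
  H_2: rank ker ∂_2 − rank ∂_3 = (18 − 18) − 0 = 0, and there is no ∂_3, so H_2 ≅ 0.

(K is a triangulation of the Klein bottle.)

H_0 = Z,  H_1 = Z ⊕ Z_2,  H_2 = 0.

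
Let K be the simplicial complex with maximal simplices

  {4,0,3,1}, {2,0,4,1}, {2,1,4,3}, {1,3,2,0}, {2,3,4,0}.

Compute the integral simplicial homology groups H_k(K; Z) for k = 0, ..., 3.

H_0 = Z,  H_1 = 0,  H_2 = 0,  H_3 = Z.

K has 5 vertices, 10 edges, 10 triangles, 5 3-simplices.
rank ∂_0 = 0, rank ∂_1 = 4 ⇒ b_0 = 5 − 0 − 4 = 1; all invariant factors of ∂_1 are 1 so no torsion. So H_0 ≅ Z.
rank ∂_1 = 4, rank ∂_2 = 6 ⇒ b_1 = 10 − 4 − 6 = 0; all invariant factors of ∂_2 are 1 so no torsion. So H_1 ≅ 0.
rank ∂_2 = 6, rank ∂_3 = 4 ⇒ b_2 = 10 − 6 − 4 = 0; all invariant factors of ∂_3 are 1 so no torsion. So H_2 ≅ 0.
rank ∂_3 = 4, rank ∂_4 = 0 ⇒ b_3 = 5 − 4 − 0 = 1. So H_3 ≅ Z.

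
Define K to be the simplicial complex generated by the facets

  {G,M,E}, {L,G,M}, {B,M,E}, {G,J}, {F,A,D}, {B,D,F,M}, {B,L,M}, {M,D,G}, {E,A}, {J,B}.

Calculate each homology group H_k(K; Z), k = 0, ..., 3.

K has 9 vertices, 19 edges, 10 triangles, 1 3-simplex.
rank ∂_0 = 0, rank ∂_1 = 8 ⇒ b_0 = 9 − 0 − 8 = 1; all invariant factors of ∂_1 are 1 so no torsion. So H_0 = Z.
rank ∂_1 = 8, rank ∂_2 = 9 ⇒ b_1 = 19 − 8 − 9 = 2; all invariant factors of ∂_2 are 1 so no torsion. So H_1 = Z^2.
rank ∂_2 = 9, rank ∂_3 = 1 ⇒ b_2 = 10 − 9 − 1 = 0; all invariant factors of ∂_3 are 1 so no torsion. So H_2 = 0.
rank ∂_3 = 1, rank ∂_4 = 0 ⇒ b_3 = 1 − 1 − 0 = 0. So H_3 = 0.

H_0 = Z,  H_1 = Z^2,  H_2 = 0,  H_3 = 0.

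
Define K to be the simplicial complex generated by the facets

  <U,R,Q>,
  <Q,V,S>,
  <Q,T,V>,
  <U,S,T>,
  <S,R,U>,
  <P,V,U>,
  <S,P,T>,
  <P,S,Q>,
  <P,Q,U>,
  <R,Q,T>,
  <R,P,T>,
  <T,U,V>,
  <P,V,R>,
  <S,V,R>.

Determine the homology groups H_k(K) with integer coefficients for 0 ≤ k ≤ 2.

H_0 = Z,  H_1 = Z^2,  H_2 = Z.

Order the vertices as P < Q < R < S < T < U < V. Listing each simplex with vertices in this order, K has dimension 2 with simplices:

  0-simplices (7): P, Q, R, S, T, U, V
  1-simplices (21): PQ, PR, PS, PT, PU, PV, QR, QS, QT, QU, QV, RS, RT, RU, RV, ST, SU, SV, TU, TV, UV
  2-simplices (14): PQS, PQU, PRT, PRV, PST, PUV, QRT, QRU, QSV, QTV, RSU, RSV, STU, TUV

Hence C_0 ≅ Z^7, C_1 ≅ Z^21, C_2 ≅ Z^14.

Boundary ∂_1: C_1 → C_0 maps an edge to its endpoints' difference, ∂[p,q] = q − p. For instance
  ∂PV = V − P.
This gives a 7×21 integer matrix of rank 6; reducing to Smith normal form yields diagonal entries (1,1,1,1,1,1).

Boundary ∂_2: C_2 → C_1 sends each 2-simplex [p,q,r] to [q,r] − [p,r] + [p,q]. For instance
  ∂QRT = RT − QT + QR,
  ∂QTV = TV − QV + QT.
As a 21×14 matrix over Z this has rank 13, with invariant factors (1,1,1,1,1,1,1,1,1,1,1,1,1).

Reading off H_k = ker ∂_k / im ∂_{k+1}:

  H_0: rank C_0 − rank ∂_1 = 7 − 6 = 1, and the invariant factors of ∂_1 are all 1, so H_0 = Z.
  H_1: rank ker ∂_1 − rank ∂_2 = (21 − 6) − 13 = 2, and the invariant factors of ∂_2 are all 1, so H_1 = Z^2.
  H_2: rank ker ∂_2 − rank ∂_3 = (14 − 13) − 0 = 1, and there is no ∂_3, so H_2 = Z.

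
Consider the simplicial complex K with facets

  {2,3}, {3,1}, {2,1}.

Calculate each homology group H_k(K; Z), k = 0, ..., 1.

Fix the vertex order 1 < 2 < 3 and write every simplex with vertices in increasing order. Then dim K = 1 and the simplices of K are:

  0-simplices (3): [1], [2], [3]
  1-simplices (3): [1,2], [1,3], [2,3]

Hence C_0 ≅ Z^3, C_1 ≅ Z^3.

The boundary map ∂_1: C_1 → C_0 is given by ∂[p,q] = [q] − [p].
The 3×3 boundary matrix has rank 2 and Smith normal form diag(1,1).

Reading off H_k = ker ∂_k / im ∂_{k+1}:

  H_0: rank C_0 − rank ∂_1 = 3 − 2 = 1, and the invariant factors of ∂_1 are all 1, so H_0 = Z.
  H_1: rank ker ∂_1 − rank ∂_2 = (3 − 2) − 0 = 1, and there is no ∂_2, so H_1 = Z.

As a check, the Euler characteristic is 3 − 3 = 0, which agrees with 1 − 1 = 0.

H_0 ≅ Z,  H_1 ≅ Z.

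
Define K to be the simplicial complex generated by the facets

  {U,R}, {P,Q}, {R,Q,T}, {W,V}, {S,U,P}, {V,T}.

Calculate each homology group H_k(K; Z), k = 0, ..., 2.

H_0 = Z,  H_1 = Z,  H_2 = 0.

Order the vertices as P < Q < R < S < T < U < V < W. Listing each simplex with vertices in this order, K has dimension 2 with simplices:

  0-simplices (8): P, Q, R, S, T, U, V, W
  1-simplices (10): PQ, PS, PU, QR, QT, RT, RU, SU, TV, VW
  2-simplices (2): PSU, QRT

so the chain groups are C_0 ≅ Z^8, C_1 ≅ Z^10, C_2 ≅ Z^2.

The boundary map ∂_1: C_1 → C_0 is given by ∂[p,q] = [q] − [p].
The 8×10 boundary matrix has rank 7 and Smith normal form diag(1,1,1,1,1,1,1).

The boundary map ∂_2: C_2 → C_1 sends each 2-simplex [p,q,r] to [q,r] − [p,r] + [p,q]. For instance
  ∂QRT = RT − QT + QR,
  ∂PSU = SU − PU + PS.
As a 10×2 matrix over Z this has rank 2, with invariant factors (1,1).

From H_k ≅ ker(∂_k) / im(∂_{k+1}) we obtain:

  H_0: rank C_0 − rank ∂_1 = 8 − 7 = 1, and the invariant factors of ∂_1 are all 1, so H_0 ≅ Z.
  H_1: rank ker ∂_1 − rank ∂_2 = (10 − 7) − 2 = 1, and the invariant factors of ∂_2 are all 1, so H_1 ≅ Z.
  H_2: rank ker ∂_2 − rank ∂_3 = (2 − 2) − 0 = 0, and there is no ∂_3, so H_2 ≅ 0.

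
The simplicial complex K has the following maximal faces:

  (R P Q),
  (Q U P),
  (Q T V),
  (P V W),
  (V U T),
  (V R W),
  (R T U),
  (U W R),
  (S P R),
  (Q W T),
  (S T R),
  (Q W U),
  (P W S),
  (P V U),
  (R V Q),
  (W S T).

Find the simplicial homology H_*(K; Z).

Fix the vertex order P < Q < R < S < T < U < V < W and write every simplex with vertices in increasing order. Then dim K = 2 and the simplices of K are:

  0-simplices (8): P, Q, R, S, T, U, V, W
  1-simplices (24): PQ, PR, PS, PU, PV, PW, QR, QT, QU, QV, QW, RS, RT, RU, RV, RW, ST, SW, TU, TV, TW, UV, UW, VW
  2-simplices (16): PQR, PQU, PRS, PSW, PUV, PVW, QRV, QTV, QTW, QUW, RST, RTU, RUW, RVW, STW, TUV

so the chain groups are C_0 ≅ Z^8, C_1 ≅ Z^24, C_2 ≅ Z^16.

∂_1: C_1 → C_0 maps an edge to its endpoints' difference, ∂[p,q] = q − p. For instance
  ∂PQ = Q − P.
As a 8×24 matrix over Z this has rank 7, with invariant factors (1,1,1,1,1,1,1).

Boundary ∂_2: C_2 → C_1 maps a triangle to the signed sum of its edges. For instance
  ∂PRS = RS − PS + PR,
  ∂TUV = UV − TV + TU.
As a 24×16 matrix over Z this has rank 15, with invariant factors (1,1,1,1,1,1,1,1,1,1,1,1,1,1,1).

Now H_k = ker ∂_k / im ∂_{k+1}, so:

  H_0: rank C_0 − rank ∂_1 = 8 − 7 = 1, and the invariant factors of ∂_1 are all 1, so H_0 = Z.
  H_1: rank ker ∂_1 − rank ∂_2 = (24 − 7) − 15 = 2, and the invariant factors of ∂_2 are all 1, so H_1 = Z^2.
  H_2: rank ker ∂_2 − rank ∂_3 = (16 − 15) − 0 = 1, and there is no ∂_3, so H_2 = Z.

H_0 = Z,  H_1 = Z^2,  H_2 = Z.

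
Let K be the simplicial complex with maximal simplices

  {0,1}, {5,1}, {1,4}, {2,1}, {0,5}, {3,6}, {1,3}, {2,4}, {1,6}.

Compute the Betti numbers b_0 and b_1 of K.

b_0 = 1, b_1 = 3.

Fix the vertex order 0 < 1 < 2 < 3 < 4 < 5 < 6 and write every simplex with vertices in increasing order. Then dim K = 1 and the simplices of K are:

  0-simplices (7): [0], [1], [2], [3], [4], [5], [6]
  1-simplices (9): [0,1], [0,5], [1,2], [1,3], [1,4], [1,5], [1,6], [2,4], [3,6]

Hence C_0 ≅ Z^7, C_1 ≅ Z^9.

∂_1: C_1 → C_0 is given by ∂[p,q] = [q] − [p]. For instance
  ∂[1,6] = [6] − [1].
This gives a 7×9 integer matrix of rank 6; reducing to Smith normal form yields diagonal entries (1,1,1,1,1,1).

From H_k ≅ ker(∂_k) / im(∂_{k+1}) we obtain:

  H_0: rank C_0 − rank ∂_1 = 7 − 6 = 1, and the invariant factors of ∂_1 are all 1, so H_0 = Z.
  H_1: rank ker ∂_1 − rank ∂_2 = (9 − 6) − 0 = 3, and there is no ∂_2, so H_1 = Z^3.

As a check, the Euler characteristic is 7 − 9 = -2, which agrees with 1 − 3 = -2.
(K is a triangulation of a wedge of 3 circles.)

Hence the Betti numbers are b_0 = 1, b_1 = 3.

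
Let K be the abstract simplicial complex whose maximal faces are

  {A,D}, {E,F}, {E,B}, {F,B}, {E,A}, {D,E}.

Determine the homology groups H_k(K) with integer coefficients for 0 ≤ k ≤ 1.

We work with the vertex ordering A < B < D < E < F. The simplices of K, each written with vertices in increasing order, are:

  0-simplices (5): A, B, D, E, F
  1-simplices (6): AD, AE, BE, BF, DE, EF

giving chain groups C_0 ≅ Z^5, C_1 ≅ Z^6.

∂_1: C_1 → C_0 is given by ∂[p,q] = [q] − [p].
This gives a 5×6 integer matrix of rank 4; reducing to Smith normal form yields diagonal entries (1,1,1,1).

Reading off H_k = ker ∂_k / im ∂_{k+1}:

  H_0: rank C_0 − rank ∂_1 = 5 − 4 = 1, and the invariant factors of ∂_1 are all 1, so H_0 ≅ Z.
  H_1: rank ker ∂_1 − rank ∂_2 = (6 − 4) − 0 = 2, and there is no ∂_2, so H_1 ≅ Z^2.

H_0 ≅ Z,  H_1 ≅ Z^2.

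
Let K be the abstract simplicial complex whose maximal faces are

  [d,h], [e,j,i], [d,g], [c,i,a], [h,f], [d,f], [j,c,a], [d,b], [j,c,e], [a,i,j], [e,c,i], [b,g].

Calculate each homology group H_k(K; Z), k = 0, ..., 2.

H_0 = Z^2,  H_1 = Z^2,  H_2 = Z.

Order the vertices as a < b < c < d < e < f < g < h < i < j. Listing each simplex with vertices in this order, K has dimension 2 with simplices:

  0-simplices (10): a, b, c, d, e, f, g, h, i, j
  1-simplices (15): ac, ai, aj, bd, bg, ce, ci, cj, df, dg, dh, ei, ej, fh, ij
  2-simplices (6): aci, acj, aij, cei, cej, eij

so the chain groups are C_0 ≅ Z^10, C_1 ≅ Z^15, C_2 ≅ Z^6.

The boundary map ∂_1: C_1 → C_0 sends each edge [p,q] (with p < q) to q − p.
The resulting 10×15 matrix has rank 8, and its Smith normal form has invariant factors (1,1,1,1,1,1,1,1).

The boundary map ∂_2: C_2 → C_1 acts by ∂[p,q,r] = [q,r] − [p,r] + [p,q]. For instance
  ∂cej = ej − cj + ce,
  ∂eij = ij − ej + ei.
This gives a 15×6 integer matrix of rank 5; reducing to Smith normal form yields diagonal entries (1,1,1,1,1).

Reading off H_k = ker ∂_k / im ∂_{k+1}:

  H_0: rank C_0 − rank ∂_1 = 10 − 8 = 2, and the invariant factors of ∂_1 are all 1, so H_0 = Z^2.
  H_1: rank ker ∂_1 − rank ∂_2 = (15 − 8) − 5 = 2, and the invariant factors of ∂_2 are all 1, so H_1 = Z^2.
  H_2: rank ker ∂_2 − rank ∂_3 = (6 − 5) − 0 = 1, and there is no ∂_3, so H_2 = Z.

As a check, the Euler characteristic is 10 − 15 + 6 = 1, which agrees with 2 − 2 + 1 = 1.
(K is a triangulation of the disjoint union of a wedge of 2 circles and the 2-sphere S^2.)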